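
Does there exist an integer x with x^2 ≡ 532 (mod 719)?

(532/719)
  = (133/719)    [719 ≡ 7 mod 8 ⇒ (2/719)^2 = +1]
  = (719/133)    [QR: 133 ≡ 1 mod 4, sign kept]
  = (54/133)    [719 ≡ 54 mod 133]
  = -(27/133)    [133 ≡ 5 mod 8 ⇒ (2/133) = -1]
  = -(133/27)    [QR: 133 ≡ 1 mod 4, sign kept]
  = -(25/27)    [133 ≡ 25 mod 27]
  = -(27/25)    [QR: 25 ≡ 1 mod 4, sign kept]
  = -(2/25)    [27 ≡ 2 mod 25]
  = -(1/25)    [25 ≡ 1 mod 8 ⇒ (2/25) = +1]
  = -1    [(1/25) = 1]
(532/719) = -1, and 719 is prime, so 532 is not a quadratic residue mod 719.

no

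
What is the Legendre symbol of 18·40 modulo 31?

By multiplicativity, (18·40 / 31) = (18 / 31)·(40 / 31).
First factor (18 / 31):
(18 / 31)
  = (9 / 31)    [31 ≡ 7 mod 8 ⇒ (2 / 31) = +1]
  = (31 / 9)    [QR: 9 ≡ 1 mod 4, sign kept]
  = (4 / 9)    [31 ≡ 4 mod 9]
  = (1 / 9)    [9 ≡ 1 mod 8 ⇒ (2 / 9)^2 = +1]
  = 1    [(1 / 9) = 1]
Second factor (40 / 31):
(40 / 31)
  = (9 / 31)    [40 ≡ 9 mod 31]
  = (31 / 9)    [QR: 9 ≡ 1 mod 4, sign kept]
  = (4 / 9)    [31 ≡ 4 mod 9]
  = (1 / 9)    [9 ≡ 1 mod 8 ⇒ (2 / 9)^2 = +1]
  = 1    [(1 / 9) = 1]
Product: (1)·(1) = 1.

1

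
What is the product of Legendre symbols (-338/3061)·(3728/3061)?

-1

By multiplicativity, (-338·3728/3061) = (-338/3061)·(3728/3061).
First factor (-338/3061):
Reduce the numerator: -338 ≡ 2723 (mod 3061), so (-338/3061) = (2723/3061).
3061 ≡ 1 (mod 4), so quadratic reciprocity gives (2723/3061) = (3061/2723). Reduce: 3061 ≡ 338 (mod 2723). Now have (338/2723).
Factor out 2: 338 = 2·169. Since 2723 ≡ 3 (mod 8), (2/2723) = -1. Now have -(169/2723).
169 ≡ 1 (mod 4), so quadratic reciprocity gives (169/2723) = (2723/169). Reduce: 2723 ≡ 19 (mod 169). Now have -(19/169).
169 ≡ 1 (mod 4), so quadratic reciprocity gives (19/169) = (169/19). Reduce: 169 ≡ 17 (mod 19). Now have -(17/19).
17 ≡ 1 (mod 4), so quadratic reciprocity gives (17/19) = (19/17). Reduce: 19 ≡ 2 (mod 17). Now have -(2/17).
Factor out 2: 2 = 2. Since 17 ≡ 1 (mod 8), (2/17) = +1. Now have -(1/17).
(1/17) = 1. Collecting the sign factors: -1.
Second factor (3728/3061):
Reduce the numerator: 3728 ≡ 667 (mod 3061), so (3728/3061) = (667/3061).
3061 ≡ 1 (mod 4), so quadratic reciprocity gives (667/3061) = (3061/667). Reduce: 3061 ≡ 393 (mod 667). Now have (393/667).
393 ≡ 1 (mod 4), so quadratic reciprocity gives (393/667) = (667/393). Reduce: 667 ≡ 274 (mod 393). Now have (274/393).
Factor out 2: 274 = 2·137. Since 393 ≡ 1 (mod 8), (2/393) = +1. Now have (137/393).
137 ≡ 1 (mod 4), so quadratic reciprocity gives (137/393) = (393/137). Reduce: 393 ≡ 119 (mod 137). Now have (119/137).
137 ≡ 1 (mod 4), so quadratic reciprocity gives (119/137) = (137/119). Reduce: 137 ≡ 18 (mod 119). Now have (18/119).
Factor out 2: 18 = 2·9. Since 119 ≡ 7 (mod 8), (2/119) = +1. Now have (9/119).
9 ≡ 1 (mod 4), so quadratic reciprocity gives (9/119) = (119/9). Reduce: 119 ≡ 2 (mod 9). Now have (2/9).
Factor out 2: 2 = 2. Since 9 ≡ 1 (mod 8), (2/9) = +1. Now have (1/9).
(1/9) = 1. Collecting the sign factors: 1.
Product: (-1)·(1) = -1.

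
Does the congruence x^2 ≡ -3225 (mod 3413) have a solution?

no

Reduce the numerator: -3225 ≡ 188 (mod 3413), so (-3225/3413) = (188/3413).
Factor out 2: 188 = 2^2·47. Since 3413 ≡ 5 (mod 8), (2/3413) = -1, and (2/3413)^2 = +1. Now have (47/3413).
3413 ≡ 1 (mod 4), so quadratic reciprocity gives (47/3413) = (3413/47). Reduce: 3413 ≡ 29 (mod 47). Now have (29/47).
29 ≡ 1 (mod 4), so quadratic reciprocity gives (29/47) = (47/29). Reduce: 47 ≡ 18 (mod 29). Now have (18/29).
Factor out 2: 18 = 2·9. Since 29 ≡ 5 (mod 8), (2/29) = -1. Now have -(9/29).
9 ≡ 1 (mod 4), so quadratic reciprocity gives (9/29) = (29/9). Reduce: 29 ≡ 2 (mod 9). Now have -(2/9).
Factor out 2: 2 = 2. Since 9 ≡ 1 (mod 8), (2/9) = +1. Now have -(1/9).
(1/9) = 1. Collecting the sign factors: -1.
(-3225/3413) = -1, and 3413 is prime, so -3225 is not a quadratic residue mod 3413.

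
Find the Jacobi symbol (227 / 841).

841 ≡ 1 (mod 4), so quadratic reciprocity gives (227 / 841) = (841 / 227). Reduce: 841 ≡ 160 (mod 227). Now have (160 / 227).
Factor out 2: 160 = 2^5·5. Since 227 ≡ 3 (mod 8), (2 / 227) = -1, and (2 / 227)^5 = -1. Now have -(5 / 227).
5 ≡ 1 (mod 4), so quadratic reciprocity gives (5 / 227) = (227 / 5). Reduce: 227 ≡ 2 (mod 5). Now have -(2 / 5).
Factor out 2: 2 = 2. Since 5 ≡ 5 (mod 8), (2 / 5) = -1. Now have (1 / 5).
(1 / 5) = 1. Collecting the sign factors: 1.

1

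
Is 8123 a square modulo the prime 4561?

yes

(8123|4561)
  = (3562|4561)    [8123 ≡ 3562 mod 4561]
  = (1781|4561)    [4561 ≡ 1 mod 8 ⇒ (2|4561) = +1]
  = (4561|1781)    [QR: 1781 ≡ 1 mod 4, sign kept]
  = (999|1781)    [4561 ≡ 999 mod 1781]
  = (1781|999)    [QR: 1781 ≡ 1 mod 4, sign kept]
  = (782|999)    [1781 ≡ 782 mod 999]
  = (391|999)    [999 ≡ 7 mod 8 ⇒ (2|999) = +1]
  = -(999|391)    [QR: both ≡ 3 mod 4, sign flips]
  = -(217|391)    [999 ≡ 217 mod 391]
  = -(391|217)    [QR: 217 ≡ 1 mod 4, sign kept]
  = -(174|217)    [391 ≡ 174 mod 217]
  = -(87|217)    [217 ≡ 1 mod 8 ⇒ (2|217) = +1]
  = -(217|87)    [QR: 217 ≡ 1 mod 4, sign kept]
  = -(43|87)    [217 ≡ 43 mod 87]
  = (87|43)    [QR: both ≡ 3 mod 4, sign flips]
  = (1|43)    [87 ≡ 1 mod 43]
  = 1    [(1|43) = 1]
The Legendre symbol is 1, so x^2 ≡ 8123 (mod 4561) has solution.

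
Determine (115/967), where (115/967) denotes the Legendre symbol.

1

Both 115 ≡ 3 and 967 ≡ 3 (mod 4), so reciprocity gives (115/967) = -(967/115). Reduce: 967 ≡ 47 (mod 115). Now have -(47/115).
Both 47 ≡ 3 and 115 ≡ 3 (mod 4), so reciprocity gives (47/115) = -(115/47). Reduce: 115 ≡ 21 (mod 47). Now have (21/47).
21 ≡ 1 (mod 4), so quadratic reciprocity gives (21/47) = (47/21). Reduce: 47 ≡ 5 (mod 21). Now have (5/21).
5 ≡ 1 (mod 4), so quadratic reciprocity gives (5/21) = (21/5). Reduce: 21 ≡ 1 (mod 5). Now have (1/5).
(1/5) = 1. Collecting the sign factors: 1.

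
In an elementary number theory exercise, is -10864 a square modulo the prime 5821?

yes

(-10864/5821)
  = (778/5821)    [-10864 ≡ 778 mod 5821]
  = -(389/5821)    [5821 ≡ 5 mod 8 ⇒ (2/5821) = -1]
  = -(5821/389)    [QR: 389 ≡ 1 mod 4, sign kept]
  = -(375/389)    [5821 ≡ 375 mod 389]
  = -(389/375)    [QR: 389 ≡ 1 mod 4, sign kept]
  = -(14/375)    [389 ≡ 14 mod 375]
  = -(7/375)    [375 ≡ 7 mod 8 ⇒ (2/375) = +1]
  = (375/7)    [QR: both ≡ 3 mod 4, sign flips]
  = (4/7)    [375 ≡ 4 mod 7]
  = (1/7)    [7 ≡ 7 mod 8 ⇒ (2/7)^2 = +1]
  = 1    [(1/7) = 1]
The Legendre symbol is 1, so x^2 ≡ -10864 (mod 5821) has solution.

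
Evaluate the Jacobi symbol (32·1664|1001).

0

By multiplicativity, (32·1664|1001) = (32|1001)·(1664|1001).
First factor (32|1001):
Factor out 2: 32 = 2^5. Since 1001 ≡ 1 (mod 8), (2|1001) = +1, and (2|1001)^5 = +1. Now have (1|1001).
(1|1001) = 1. Collecting the sign factors: 1.
Second factor (1664|1001):
Reduce the numerator: 1664 ≡ 663 (mod 1001), so (1664|1001) = (663|1001).
1001 ≡ 1 (mod 4), so quadratic reciprocity gives (663|1001) = (1001|663). Reduce: 1001 ≡ 338 (mod 663). Now have (338|663).
Factor out 2: 338 = 2·169. Since 663 ≡ 7 (mod 8), (2|663) = +1. Now have (169|663).
169 ≡ 1 (mod 4), so quadratic reciprocity gives (169|663) = (663|169). Reduce: 663 ≡ 156 (mod 169). Now have (156|169).
Factor out 2: 156 = 2^2·39. Since 169 ≡ 1 (mod 8), (2|169) = +1, and (2|169)^2 = +1. Now have (39|169).
169 ≡ 1 (mod 4), so quadratic reciprocity gives (39|169) = (169|39). Reduce: 169 ≡ 13 (mod 39). Now have (13|39).
13 ≡ 1 (mod 4), so quadratic reciprocity gives (13|39) = (39|13). Reduce: 39 ≡ 0 (mod 13). Now have (0|13).
The numerator is now 0 with denominator 13 > 1: the symbol is 0.
Product: (1)·(0) = 0.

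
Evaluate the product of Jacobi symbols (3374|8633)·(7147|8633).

1

By multiplicativity, (3374·7147|8633) = (3374|8633)·(7147|8633).
First factor (3374|8633):
Factor out 2: 3374 = 2·1687. Since 8633 ≡ 1 (mod 8), (2|8633) = +1. Now have (1687|8633).
8633 ≡ 1 (mod 4), so quadratic reciprocity gives (1687|8633) = (8633|1687). Reduce: 8633 ≡ 198 (mod 1687). Now have (198|1687).
Factor out 2: 198 = 2·99. Since 1687 ≡ 7 (mod 8), (2|1687) = +1. Now have (99|1687).
Both 99 ≡ 3 and 1687 ≡ 3 (mod 4), so reciprocity gives (99|1687) = -(1687|99). Reduce: 1687 ≡ 4 (mod 99). Now have -(4|99).
Factor out 2: 4 = 2^2. Since 99 ≡ 3 (mod 8), (2|99) = -1, and (2|99)^2 = +1. Now have -(1|99).
(1|99) = 1. Collecting the sign factors: -1.
Second factor (7147|8633):
8633 ≡ 1 (mod 4), so quadratic reciprocity gives (7147|8633) = (8633|7147). Reduce: 8633 ≡ 1486 (mod 7147). Now have (1486|7147).
Factor out 2: 1486 = 2·743. Since 7147 ≡ 3 (mod 8), (2|7147) = -1. Now have -(743|7147).
Both 743 ≡ 3 and 7147 ≡ 3 (mod 4), so reciprocity gives (743|7147) = -(7147|743). Reduce: 7147 ≡ 460 (mod 743). Now have (460|743).
Factor out 2: 460 = 2^2·115. Since 743 ≡ 7 (mod 8), (2|743) = +1, and (2|743)^2 = +1. Now have (115|743).
Both 115 ≡ 3 and 743 ≡ 3 (mod 4), so reciprocity gives (115|743) = -(743|115). Reduce: 743 ≡ 53 (mod 115). Now have -(53|115).
53 ≡ 1 (mod 4), so quadratic reciprocity gives (53|115) = (115|53). Reduce: 115 ≡ 9 (mod 53). Now have -(9|53).
9 ≡ 1 (mod 4), so quadratic reciprocity gives (9|53) = (53|9). Reduce: 53 ≡ 8 (mod 9). Now have -(8|9).
Factor out 2: 8 = 2^3. Since 9 ≡ 1 (mod 8), (2|9) = +1, and (2|9)^3 = +1. Now have -(1|9).
(1|9) = 1. Collecting the sign factors: -1.
Product: (-1)·(-1) = 1.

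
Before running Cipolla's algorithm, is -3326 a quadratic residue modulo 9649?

Reduce the numerator: -3326 ≡ 6323 (mod 9649), so (-3326/9649) = (6323/9649).
9649 ≡ 1 (mod 4), so quadratic reciprocity gives (6323/9649) = (9649/6323). Reduce: 9649 ≡ 3326 (mod 6323). Now have (3326/6323).
Factor out 2: 3326 = 2·1663. Since 6323 ≡ 3 (mod 8), (2/6323) = -1. Now have -(1663/6323).
Both 1663 ≡ 3 and 6323 ≡ 3 (mod 4), so reciprocity gives (1663/6323) = -(6323/1663). Reduce: 6323 ≡ 1334 (mod 1663). Now have (1334/1663).
Factor out 2: 1334 = 2·667. Since 1663 ≡ 7 (mod 8), (2/1663) = +1. Now have (667/1663).
Both 667 ≡ 3 and 1663 ≡ 3 (mod 4), so reciprocity gives (667/1663) = -(1663/667). Reduce: 1663 ≡ 329 (mod 667). Now have -(329/667).
329 ≡ 1 (mod 4), so quadratic reciprocity gives (329/667) = (667/329). Reduce: 667 ≡ 9 (mod 329). Now have -(9/329).
9 ≡ 1 (mod 4), so quadratic reciprocity gives (9/329) = (329/9). Reduce: 329 ≡ 5 (mod 9). Now have -(5/9).
5 ≡ 1 (mod 4), so quadratic reciprocity gives (5/9) = (9/5). Reduce: 9 ≡ 4 (mod 5). Now have -(4/5).
Factor out 2: 4 = 2^2. Since 5 ≡ 5 (mod 8), (2/5) = -1, and (2/5)^2 = +1. Now have -(1/5).
(1/5) = 1. Collecting the sign factors: -1.
(-3326/9649) = -1, and 9649 is prime, so -3326 is not a quadratic residue mod 9649.

no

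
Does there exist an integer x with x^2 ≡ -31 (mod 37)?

(-31/37)
  = (31/37)    [37 ≡ 1 mod 4 ⇒ (-1/37) = +1]
  = (37/31)    [QR: 37 ≡ 1 mod 4, sign kept]
  = (6/31)    [37 ≡ 6 mod 31]
  = (3/31)    [31 ≡ 7 mod 8 ⇒ (2/31) = +1]
  = -(31/3)    [QR: both ≡ 3 mod 4, sign flips]
  = -(1/3)    [31 ≡ 1 mod 3]
  = -1    [(1/3) = 1]
(-31/37) = -1, and 37 is prime, so -31 is not a quadratic residue mod 37.

no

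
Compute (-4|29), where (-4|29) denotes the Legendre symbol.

(-4|29)
  = (25|29)    [-4 ≡ 25 mod 29]
  = (29|25)    [QR: 25 ≡ 1 mod 4, sign kept]
  = (4|25)    [29 ≡ 4 mod 25]
  = (1|25)    [25 ≡ 1 mod 8 ⇒ (2|25)^2 = +1]
  = 1    [(1|25) = 1]

1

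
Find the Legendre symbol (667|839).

(667|839)
  = -(839|667)    [QR: both ≡ 3 mod 4, sign flips]
  = -(172|667)    [839 ≡ 172 mod 667]
  = -(43|667)    [667 ≡ 3 mod 8 ⇒ (2|667)^2 = +1]
  = (667|43)    [QR: both ≡ 3 mod 4, sign flips]
  = (22|43)    [667 ≡ 22 mod 43]
  = -(11|43)    [43 ≡ 3 mod 8 ⇒ (2|43) = -1]
  = (43|11)    [QR: both ≡ 3 mod 4, sign flips]
  = (10|11)    [43 ≡ 10 mod 11]
  = -(5|11)    [11 ≡ 3 mod 8 ⇒ (2|11) = -1]
  = -(11|5)    [QR: 5 ≡ 1 mod 4, sign kept]
  = -(1|5)    [11 ≡ 1 mod 5]
  = -1    [(1|5) = 1]

-1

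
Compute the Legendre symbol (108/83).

Reduce the numerator: 108 ≡ 25 (mod 83), so (108/83) = (25/83).
25 ≡ 1 (mod 4), so quadratic reciprocity gives (25/83) = (83/25). Reduce: 83 ≡ 8 (mod 25). Now have (8/25).
Factor out 2: 8 = 2^3. Since 25 ≡ 1 (mod 8), (2/25) = +1, and (2/25)^3 = +1. Now have (1/25).
(1/25) = 1. Collecting the sign factors: 1.

1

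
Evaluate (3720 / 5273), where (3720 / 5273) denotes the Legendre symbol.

-1

Factor out 2: 3720 = 2^3·465. Since 5273 ≡ 1 (mod 8), (2 / 5273) = +1, and (2 / 5273)^3 = +1. Now have (465 / 5273).
465 ≡ 1 (mod 4), so quadratic reciprocity gives (465 / 5273) = (5273 / 465). Reduce: 5273 ≡ 158 (mod 465). Now have (158 / 465).
Factor out 2: 158 = 2·79. Since 465 ≡ 1 (mod 8), (2 / 465) = +1. Now have (79 / 465).
465 ≡ 1 (mod 4), so quadratic reciprocity gives (79 / 465) = (465 / 79). Reduce: 465 ≡ 70 (mod 79). Now have (70 / 79).
Factor out 2: 70 = 2·35. Since 79 ≡ 7 (mod 8), (2 / 79) = +1. Now have (35 / 79).
Both 35 ≡ 3 and 79 ≡ 3 (mod 4), so reciprocity gives (35 / 79) = -(79 / 35). Reduce: 79 ≡ 9 (mod 35). Now have -(9 / 35).
9 ≡ 1 (mod 4), so quadratic reciprocity gives (9 / 35) = (35 / 9). Reduce: 35 ≡ 8 (mod 9). Now have -(8 / 9).
Factor out 2: 8 = 2^3. Since 9 ≡ 1 (mod 8), (2 / 9) = +1, and (2 / 9)^3 = +1. Now have -(1 / 9).
(1 / 9) = 1. Collecting the sign factors: -1.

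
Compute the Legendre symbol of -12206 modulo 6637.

-1

Reduce the numerator: -12206 ≡ 1068 (mod 6637), so (-12206|6637) = (1068|6637).
Factor out 2: 1068 = 2^2·267. Since 6637 ≡ 5 (mod 8), (2|6637) = -1, and (2|6637)^2 = +1. Now have (267|6637).
6637 ≡ 1 (mod 4), so quadratic reciprocity gives (267|6637) = (6637|267). Reduce: 6637 ≡ 229 (mod 267). Now have (229|267).
229 ≡ 1 (mod 4), so quadratic reciprocity gives (229|267) = (267|229). Reduce: 267 ≡ 38 (mod 229). Now have (38|229).
Factor out 2: 38 = 2·19. Since 229 ≡ 5 (mod 8), (2|229) = -1. Now have -(19|229).
229 ≡ 1 (mod 4), so quadratic reciprocity gives (19|229) = (229|19). Reduce: 229 ≡ 1 (mod 19). Now have -(1|19).
(1|19) = 1. Collecting the sign factors: -1.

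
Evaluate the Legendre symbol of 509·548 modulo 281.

1

By multiplicativity, (509·548 / 281) = (509 / 281)·(548 / 281).
First factor (509 / 281):
(509 / 281)
  = (228 / 281)    [509 ≡ 228 mod 281]
  = (57 / 281)    [281 ≡ 1 mod 8 ⇒ (2 / 281)^2 = +1]
  = (281 / 57)    [QR: 57 ≡ 1 mod 4, sign kept]
  = (53 / 57)    [281 ≡ 53 mod 57]
  = (57 / 53)    [QR: 53 ≡ 1 mod 4, sign kept]
  = (4 / 53)    [57 ≡ 4 mod 53]
  = (1 / 53)    [53 ≡ 5 mod 8 ⇒ (2 / 53)^2 = +1]
  = 1    [(1 / 53) = 1]
Second factor (548 / 281):
(548 / 281)
  = (267 / 281)    [548 ≡ 267 mod 281]
  = (281 / 267)    [QR: 281 ≡ 1 mod 4, sign kept]
  = (14 / 267)    [281 ≡ 14 mod 267]
  = -(7 / 267)    [267 ≡ 3 mod 8 ⇒ (2 / 267) = -1]
  = (267 / 7)    [QR: both ≡ 3 mod 4, sign flips]
  = (1 / 7)    [267 ≡ 1 mod 7]
  = 1    [(1 / 7) = 1]
Product: (1)·(1) = 1.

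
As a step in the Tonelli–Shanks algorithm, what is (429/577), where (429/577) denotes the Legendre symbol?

-1

429 ≡ 1 (mod 4), so quadratic reciprocity gives (429/577) = (577/429). Reduce: 577 ≡ 148 (mod 429). Now have (148/429).
Factor out 2: 148 = 2^2·37. Since 429 ≡ 5 (mod 8), (2/429) = -1, and (2/429)^2 = +1. Now have (37/429).
37 ≡ 1 (mod 4), so quadratic reciprocity gives (37/429) = (429/37). Reduce: 429 ≡ 22 (mod 37). Now have (22/37).
Factor out 2: 22 = 2·11. Since 37 ≡ 5 (mod 8), (2/37) = -1. Now have -(11/37).
37 ≡ 1 (mod 4), so quadratic reciprocity gives (11/37) = (37/11). Reduce: 37 ≡ 4 (mod 11). Now have -(4/11).
Factor out 2: 4 = 2^2. Since 11 ≡ 3 (mod 8), (2/11) = -1, and (2/11)^2 = +1. Now have -(1/11).
(1/11) = 1. Collecting the sign factors: -1.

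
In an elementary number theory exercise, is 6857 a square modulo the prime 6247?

(6857/6247)
  = (610/6247)    [6857 ≡ 610 mod 6247]
  = (305/6247)    [6247 ≡ 7 mod 8 ⇒ (2/6247) = +1]
  = (6247/305)    [QR: 305 ≡ 1 mod 4, sign kept]
  = (147/305)    [6247 ≡ 147 mod 305]
  = (305/147)    [QR: 305 ≡ 1 mod 4, sign kept]
  = (11/147)    [305 ≡ 11 mod 147]
  = -(147/11)    [QR: both ≡ 3 mod 4, sign flips]
  = -(4/11)    [147 ≡ 4 mod 11]
  = -(1/11)    [11 ≡ 3 mod 8 ⇒ (2/11)^2 = +1]
  = -1    [(1/11) = 1]
The Legendre symbol is -1, so x^2 ≡ 6857 (mod 6247) has no solution.

no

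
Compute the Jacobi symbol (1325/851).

-1

(1325/851)
  = (474/851)    [1325 ≡ 474 mod 851]
  = -(237/851)    [851 ≡ 3 mod 8 ⇒ (2/851) = -1]
  = -(851/237)    [QR: 237 ≡ 1 mod 4, sign kept]
  = -(140/237)    [851 ≡ 140 mod 237]
  = -(35/237)    [237 ≡ 5 mod 8 ⇒ (2/237)^2 = +1]
  = -(237/35)    [QR: 237 ≡ 1 mod 4, sign kept]
  = -(27/35)    [237 ≡ 27 mod 35]
  = (35/27)    [QR: both ≡ 3 mod 4, sign flips]
  = (8/27)    [35 ≡ 8 mod 27]
  = -(1/27)    [27 ≡ 3 mod 8 ⇒ (2/27)^3 = -1]
  = -1    [(1/27) = 1]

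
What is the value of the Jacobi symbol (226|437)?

-1

Factor out 2: 226 = 2·113. Since 437 ≡ 5 (mod 8), (2|437) = -1. Now have -(113|437).
113 ≡ 1 (mod 4), so quadratic reciprocity gives (113|437) = (437|113). Reduce: 437 ≡ 98 (mod 113). Now have -(98|113).
Factor out 2: 98 = 2·49. Since 113 ≡ 1 (mod 8), (2|113) = +1. Now have -(49|113).
49 ≡ 1 (mod 4), so quadratic reciprocity gives (49|113) = (113|49). Reduce: 113 ≡ 15 (mod 49). Now have -(15|49).
49 ≡ 1 (mod 4), so quadratic reciprocity gives (15|49) = (49|15). Reduce: 49 ≡ 4 (mod 15). Now have -(4|15).
Factor out 2: 4 = 2^2. Since 15 ≡ 7 (mod 8), (2|15) = +1, and (2|15)^2 = +1. Now have -(1|15).
(1|15) = 1. Collecting the sign factors: -1.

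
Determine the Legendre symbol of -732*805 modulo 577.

-1

By multiplicativity, (-732·805|577) = (-732|577)·(805|577).
First factor (-732|577):
(-732|577)
  = (732|577)    [577 ≡ 1 mod 4 ⇒ (-1|577) = +1]
  = (155|577)    [732 ≡ 155 mod 577]
  = (577|155)    [QR: 577 ≡ 1 mod 4, sign kept]
  = (112|155)    [577 ≡ 112 mod 155]
  = (7|155)    [155 ≡ 3 mod 8 ⇒ (2|155)^4 = +1]
  = -(155|7)    [QR: both ≡ 3 mod 4, sign flips]
  = -(1|7)    [155 ≡ 1 mod 7]
  = -1    [(1|7) = 1]
Second factor (805|577):
(805|577)
  = (228|577)    [805 ≡ 228 mod 577]
  = (57|577)    [577 ≡ 1 mod 8 ⇒ (2|577)^2 = +1]
  = (577|57)    [QR: 57 ≡ 1 mod 4, sign kept]
  = (7|57)    [577 ≡ 7 mod 57]
  = (57|7)    [QR: 57 ≡ 1 mod 4, sign kept]
  = (1|7)    [57 ≡ 1 mod 7]
  = 1    [(1|7) = 1]
Product: (-1)·(1) = -1.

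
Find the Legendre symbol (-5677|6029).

-1

(-5677|6029)
  = (352|6029)    [-5677 ≡ 352 mod 6029]
  = -(11|6029)    [6029 ≡ 5 mod 8 ⇒ (2|6029)^5 = -1]
  = -(6029|11)    [QR: 6029 ≡ 1 mod 4, sign kept]
  = -(1|11)    [6029 ≡ 1 mod 11]
  = -1    [(1|11) = 1]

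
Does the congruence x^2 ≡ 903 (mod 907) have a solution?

no

(903|907)
  = -(907|903)    [QR: both ≡ 3 mod 4, sign flips]
  = -(4|903)    [907 ≡ 4 mod 903]
  = -(1|903)    [903 ≡ 7 mod 8 ⇒ (2|903)^2 = +1]
  = -1    [(1|903) = 1]
(903|907) = -1, and 907 is prime, so 903 is not a quadratic residue mod 907.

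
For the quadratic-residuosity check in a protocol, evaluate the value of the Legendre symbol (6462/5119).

Reduce the numerator: 6462 ≡ 1343 (mod 5119), so (6462/5119) = (1343/5119).
Both 1343 ≡ 3 and 5119 ≡ 3 (mod 4), so reciprocity gives (1343/5119) = -(5119/1343). Reduce: 5119 ≡ 1090 (mod 1343). Now have -(1090/1343).
Factor out 2: 1090 = 2·545. Since 1343 ≡ 7 (mod 8), (2/1343) = +1. Now have -(545/1343).
545 ≡ 1 (mod 4), so quadratic reciprocity gives (545/1343) = (1343/545). Reduce: 1343 ≡ 253 (mod 545). Now have -(253/545).
253 ≡ 1 (mod 4), so quadratic reciprocity gives (253/545) = (545/253). Reduce: 545 ≡ 39 (mod 253). Now have -(39/253).
253 ≡ 1 (mod 4), so quadratic reciprocity gives (39/253) = (253/39). Reduce: 253 ≡ 19 (mod 39). Now have -(19/39).
Both 19 ≡ 3 and 39 ≡ 3 (mod 4), so reciprocity gives (19/39) = -(39/19). Reduce: 39 ≡ 1 (mod 19). Now have (1/19).
(1/19) = 1. Collecting the sign factors: 1.

1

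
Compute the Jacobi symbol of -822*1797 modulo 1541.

1

By multiplicativity, (-822·1797|1541) = (-822|1541)·(1797|1541).
First factor (-822|1541):
Pull out -1: (-822|1541) = (-1|1541)·(822|1541). Since 1541 ≡ 1 (mod 4), (-1|1541) = +1. Now have (822|1541).
Factor out 2: 822 = 2·411. Since 1541 ≡ 5 (mod 8), (2|1541) = -1. Now have -(411|1541).
1541 ≡ 1 (mod 4), so quadratic reciprocity gives (411|1541) = (1541|411). Reduce: 1541 ≡ 308 (mod 411). Now have -(308|411).
Factor out 2: 308 = 2^2·77. Since 411 ≡ 3 (mod 8), (2|411) = -1, and (2|411)^2 = +1. Now have -(77|411).
77 ≡ 1 (mod 4), so quadratic reciprocity gives (77|411) = (411|77). Reduce: 411 ≡ 26 (mod 77). Now have -(26|77).
Factor out 2: 26 = 2·13. Since 77 ≡ 5 (mod 8), (2|77) = -1. Now have (13|77).
13 ≡ 1 (mod 4), so quadratic reciprocity gives (13|77) = (77|13). Reduce: 77 ≡ 12 (mod 13). Now have (12|13).
Factor out 2: 12 = 2^2·3. Since 13 ≡ 5 (mod 8), (2|13) = -1, and (2|13)^2 = +1. Now have (3|13).
13 ≡ 1 (mod 4), so quadratic reciprocity gives (3|13) = (13|3). Reduce: 13 ≡ 1 (mod 3). Now have (1|3).
(1|3) = 1. Collecting the sign factors: 1.
Second factor (1797|1541):
Reduce the numerator: 1797 ≡ 256 (mod 1541), so (1797|1541) = (256|1541).
Factor out 2: 256 = 2^8. Since 1541 ≡ 5 (mod 8), (2|1541) = -1, and (2|1541)^8 = +1. Now have (1|1541).
(1|1541) = 1. Collecting the sign factors: 1.
Product: (1)·(1) = 1.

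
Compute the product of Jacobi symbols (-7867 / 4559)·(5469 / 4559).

-1

By multiplicativity, (-7867·5469 / 4559) = (-7867 / 4559)·(5469 / 4559).
First factor (-7867 / 4559):
(-7867 / 4559)
  = (1251 / 4559)    [-7867 ≡ 1251 mod 4559]
  = -(4559 / 1251)    [QR: both ≡ 3 mod 4, sign flips]
  = -(806 / 1251)    [4559 ≡ 806 mod 1251]
  = (403 / 1251)    [1251 ≡ 3 mod 8 ⇒ (2 / 1251) = -1]
  = -(1251 / 403)    [QR: both ≡ 3 mod 4, sign flips]
  = -(42 / 403)    [1251 ≡ 42 mod 403]
  = (21 / 403)    [403 ≡ 3 mod 8 ⇒ (2 / 403) = -1]
  = (403 / 21)    [QR: 21 ≡ 1 mod 4, sign kept]
  = (4 / 21)    [403 ≡ 4 mod 21]
  = (1 / 21)    [21 ≡ 5 mod 8 ⇒ (2 / 21)^2 = +1]
  = 1    [(1 / 21) = 1]
Second factor (5469 / 4559):
(5469 / 4559)
  = (910 / 4559)    [5469 ≡ 910 mod 4559]
  = (455 / 4559)    [4559 ≡ 7 mod 8 ⇒ (2 / 4559) = +1]
  = -(4559 / 455)    [QR: both ≡ 3 mod 4, sign flips]
  = -(9 / 455)    [4559 ≡ 9 mod 455]
  = -(455 / 9)    [QR: 9 ≡ 1 mod 4, sign kept]
  = -(5 / 9)    [455 ≡ 5 mod 9]
  = -(9 / 5)    [QR: 5 ≡ 1 mod 4, sign kept]
  = -(4 / 5)    [9 ≡ 4 mod 5]
  = -(1 / 5)    [5 ≡ 5 mod 8 ⇒ (2 / 5)^2 = +1]
  = -1    [(1 / 5) = 1]
Product: (1)·(-1) = -1.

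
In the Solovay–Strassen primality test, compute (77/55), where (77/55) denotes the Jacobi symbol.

Reduce the numerator: 77 ≡ 22 (mod 55), so (77/55) = (22/55).
Factor out 2: 22 = 2·11. Since 55 ≡ 7 (mod 8), (2/55) = +1. Now have (11/55).
Both 11 ≡ 3 and 55 ≡ 3 (mod 4), so reciprocity gives (11/55) = -(55/11). Reduce: 55 ≡ 0 (mod 11). Now have -(0/11).
The numerator is now 0 with denominator 11 > 1: the symbol is 0.

0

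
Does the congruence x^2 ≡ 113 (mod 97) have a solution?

yes

Reduce the numerator: 113 ≡ 16 (mod 97), so (113/97) = (16/97).
Factor out 2: 16 = 2^4. Since 97 ≡ 1 (mod 8), (2/97) = +1, and (2/97)^4 = +1. Now have (1/97).
(1/97) = 1. Collecting the sign factors: 1.
(113/97) = 1, and 97 is prime, so 113 is a quadratic residue mod 97.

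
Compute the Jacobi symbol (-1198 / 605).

-1

(-1198 / 605)
  = (12 / 605)    [-1198 ≡ 12 mod 605]
  = (3 / 605)    [605 ≡ 5 mod 8 ⇒ (2 / 605)^2 = +1]
  = (605 / 3)    [QR: 605 ≡ 1 mod 4, sign kept]
  = (2 / 3)    [605 ≡ 2 mod 3]
  = -(1 / 3)    [3 ≡ 3 mod 8 ⇒ (2 / 3) = -1]
  = -1    [(1 / 3) = 1]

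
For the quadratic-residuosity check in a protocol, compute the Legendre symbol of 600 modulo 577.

Reduce the numerator: 600 ≡ 23 (mod 577), so (600 / 577) = (23 / 577).
577 ≡ 1 (mod 4), so quadratic reciprocity gives (23 / 577) = (577 / 23). Reduce: 577 ≡ 2 (mod 23). Now have (2 / 23).
Factor out 2: 2 = 2. Since 23 ≡ 7 (mod 8), (2 / 23) = +1. Now have (1 / 23).
(1 / 23) = 1. Collecting the sign factors: 1.

1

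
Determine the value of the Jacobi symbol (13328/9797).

-1

Reduce the numerator: 13328 ≡ 3531 (mod 9797), so (13328/9797) = (3531/9797).
9797 ≡ 1 (mod 4), so quadratic reciprocity gives (3531/9797) = (9797/3531). Reduce: 9797 ≡ 2735 (mod 3531). Now have (2735/3531).
Both 2735 ≡ 3 and 3531 ≡ 3 (mod 4), so reciprocity gives (2735/3531) = -(3531/2735). Reduce: 3531 ≡ 796 (mod 2735). Now have -(796/2735).
Factor out 2: 796 = 2^2·199. Since 2735 ≡ 7 (mod 8), (2/2735) = +1, and (2/2735)^2 = +1. Now have -(199/2735).
Both 199 ≡ 3 and 2735 ≡ 3 (mod 4), so reciprocity gives (199/2735) = -(2735/199). Reduce: 2735 ≡ 148 (mod 199). Now have (148/199).
Factor out 2: 148 = 2^2·37. Since 199 ≡ 7 (mod 8), (2/199) = +1, and (2/199)^2 = +1. Now have (37/199).
37 ≡ 1 (mod 4), so quadratic reciprocity gives (37/199) = (199/37). Reduce: 199 ≡ 14 (mod 37). Now have (14/37).
Factor out 2: 14 = 2·7. Since 37 ≡ 5 (mod 8), (2/37) = -1. Now have -(7/37).
37 ≡ 1 (mod 4), so quadratic reciprocity gives (7/37) = (37/7). Reduce: 37 ≡ 2 (mod 7). Now have -(2/7).
Factor out 2: 2 = 2. Since 7 ≡ 7 (mod 8), (2/7) = +1. Now have -(1/7).
(1/7) = 1. Collecting the sign factors: -1.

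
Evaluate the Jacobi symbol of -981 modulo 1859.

Pull out -1: (-981|1859) = (-1|1859)·(981|1859). Since 1859 ≡ 3 (mod 4), (-1|1859) = -1. Now have -(981|1859).
981 ≡ 1 (mod 4), so quadratic reciprocity gives (981|1859) = (1859|981). Reduce: 1859 ≡ 878 (mod 981). Now have -(878|981).
Factor out 2: 878 = 2·439. Since 981 ≡ 5 (mod 8), (2|981) = -1. Now have (439|981).
981 ≡ 1 (mod 4), so quadratic reciprocity gives (439|981) = (981|439). Reduce: 981 ≡ 103 (mod 439). Now have (103|439).
Both 103 ≡ 3 and 439 ≡ 3 (mod 4), so reciprocity gives (103|439) = -(439|103). Reduce: 439 ≡ 27 (mod 103). Now have -(27|103).
Both 27 ≡ 3 and 103 ≡ 3 (mod 4), so reciprocity gives (27|103) = -(103|27). Reduce: 103 ≡ 22 (mod 27). Now have (22|27).
Factor out 2: 22 = 2·11. Since 27 ≡ 3 (mod 8), (2|27) = -1. Now have -(11|27).
Both 11 ≡ 3 and 27 ≡ 3 (mod 4), so reciprocity gives (11|27) = -(27|11). Reduce: 27 ≡ 5 (mod 11). Now have (5|11).
5 ≡ 1 (mod 4), so quadratic reciprocity gives (5|11) = (11|5). Reduce: 11 ≡ 1 (mod 5). Now have (1|5).
(1|5) = 1. Collecting the sign factors: 1.

1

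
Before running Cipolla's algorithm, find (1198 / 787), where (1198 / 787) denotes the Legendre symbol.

(1198 / 787)
  = (411 / 787)    [1198 ≡ 411 mod 787]
  = -(787 / 411)    [QR: both ≡ 3 mod 4, sign flips]
  = -(376 / 411)    [787 ≡ 376 mod 411]
  = (47 / 411)    [411 ≡ 3 mod 8 ⇒ (2 / 411)^3 = -1]
  = -(411 / 47)    [QR: both ≡ 3 mod 4, sign flips]
  = -(35 / 47)    [411 ≡ 35 mod 47]
  = (47 / 35)    [QR: both ≡ 3 mod 4, sign flips]
  = (12 / 35)    [47 ≡ 12 mod 35]
  = (3 / 35)    [35 ≡ 3 mod 8 ⇒ (2 / 35)^2 = +1]
  = -(35 / 3)    [QR: both ≡ 3 mod 4, sign flips]
  = -(2 / 3)    [35 ≡ 2 mod 3]
  = (1 / 3)    [3 ≡ 3 mod 8 ⇒ (2 / 3) = -1]
  = 1    [(1 / 3) = 1]

1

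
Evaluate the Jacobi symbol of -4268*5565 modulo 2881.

By multiplicativity, (-4268·5565/2881) = (-4268/2881)·(5565/2881).
First factor (-4268/2881):
Reduce the numerator: -4268 ≡ 1494 (mod 2881), so (-4268/2881) = (1494/2881).
Factor out 2: 1494 = 2·747. Since 2881 ≡ 1 (mod 8), (2/2881) = +1. Now have (747/2881).
2881 ≡ 1 (mod 4), so quadratic reciprocity gives (747/2881) = (2881/747). Reduce: 2881 ≡ 640 (mod 747). Now have (640/747).
Factor out 2: 640 = 2^7·5. Since 747 ≡ 3 (mod 8), (2/747) = -1, and (2/747)^7 = -1. Now have -(5/747).
5 ≡ 1 (mod 4), so quadratic reciprocity gives (5/747) = (747/5). Reduce: 747 ≡ 2 (mod 5). Now have -(2/5).
Factor out 2: 2 = 2. Since 5 ≡ 5 (mod 8), (2/5) = -1. Now have (1/5).
(1/5) = 1. Collecting the sign factors: 1.
Second factor (5565/2881):
Reduce the numerator: 5565 ≡ 2684 (mod 2881), so (5565/2881) = (2684/2881).
Factor out 2: 2684 = 2^2·671. Since 2881 ≡ 1 (mod 8), (2/2881) = +1, and (2/2881)^2 = +1. Now have (671/2881).
2881 ≡ 1 (mod 4), so quadratic reciprocity gives (671/2881) = (2881/671). Reduce: 2881 ≡ 197 (mod 671). Now have (197/671).
197 ≡ 1 (mod 4), so quadratic reciprocity gives (197/671) = (671/197). Reduce: 671 ≡ 80 (mod 197). Now have (80/197).
Factor out 2: 80 = 2^4·5. Since 197 ≡ 5 (mod 8), (2/197) = -1, and (2/197)^4 = +1. Now have (5/197).
5 ≡ 1 (mod 4), so quadratic reciprocity gives (5/197) = (197/5). Reduce: 197 ≡ 2 (mod 5). Now have (2/5).
Factor out 2: 2 = 2. Since 5 ≡ 5 (mod 8), (2/5) = -1. Now have -(1/5).
(1/5) = 1. Collecting the sign factors: -1.
Product: (1)·(-1) = -1.

-1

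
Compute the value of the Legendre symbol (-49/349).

(-49/349)
  = (300/349)    [-49 ≡ 300 mod 349]
  = (75/349)    [349 ≡ 5 mod 8 ⇒ (2/349)^2 = +1]
  = (349/75)    [QR: 349 ≡ 1 mod 4, sign kept]
  = (49/75)    [349 ≡ 49 mod 75]
  = (75/49)    [QR: 49 ≡ 1 mod 4, sign kept]
  = (26/49)    [75 ≡ 26 mod 49]
  = (13/49)    [49 ≡ 1 mod 8 ⇒ (2/49) = +1]
  = (49/13)    [QR: 13 ≡ 1 mod 4, sign kept]
  = (10/13)    [49 ≡ 10 mod 13]
  = -(5/13)    [13 ≡ 5 mod 8 ⇒ (2/13) = -1]
  = -(13/5)    [QR: 5 ≡ 1 mod 4, sign kept]
  = -(3/5)    [13 ≡ 3 mod 5]
  = -(5/3)    [QR: 5 ≡ 1 mod 4, sign kept]
  = -(2/3)    [5 ≡ 2 mod 3]
  = (1/3)    [3 ≡ 3 mod 8 ⇒ (2/3) = -1]
  = 1    [(1/3) = 1]

1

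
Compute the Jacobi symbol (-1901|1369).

(-1901|1369)
  = (837|1369)    [-1901 ≡ 837 mod 1369]
  = (1369|837)    [QR: 837 ≡ 1 mod 4, sign kept]
  = (532|837)    [1369 ≡ 532 mod 837]
  = (133|837)    [837 ≡ 5 mod 8 ⇒ (2|837)^2 = +1]
  = (837|133)    [QR: 133 ≡ 1 mod 4, sign kept]
  = (39|133)    [837 ≡ 39 mod 133]
  = (133|39)    [QR: 133 ≡ 1 mod 4, sign kept]
  = (16|39)    [133 ≡ 16 mod 39]
  = (1|39)    [39 ≡ 7 mod 8 ⇒ (2|39)^4 = +1]
  = 1    [(1|39) = 1]

1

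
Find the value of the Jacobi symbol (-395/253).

(-395/253)
  = (111/253)    [-395 ≡ 111 mod 253]
  = (253/111)    [QR: 253 ≡ 1 mod 4, sign kept]
  = (31/111)    [253 ≡ 31 mod 111]
  = -(111/31)    [QR: both ≡ 3 mod 4, sign flips]
  = -(18/31)    [111 ≡ 18 mod 31]
  = -(9/31)    [31 ≡ 7 mod 8 ⇒ (2/31) = +1]
  = -(31/9)    [QR: 9 ≡ 1 mod 4, sign kept]
  = -(4/9)    [31 ≡ 4 mod 9]
  = -(1/9)    [9 ≡ 1 mod 8 ⇒ (2/9)^2 = +1]
  = -1    [(1/9) = 1]

-1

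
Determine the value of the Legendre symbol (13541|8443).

(13541|8443)
  = (5098|8443)    [13541 ≡ 5098 mod 8443]
  = -(2549|8443)    [8443 ≡ 3 mod 8 ⇒ (2|8443) = -1]
  = -(8443|2549)    [QR: 2549 ≡ 1 mod 4, sign kept]
  = -(796|2549)    [8443 ≡ 796 mod 2549]
  = -(199|2549)    [2549 ≡ 5 mod 8 ⇒ (2|2549)^2 = +1]
  = -(2549|199)    [QR: 2549 ≡ 1 mod 4, sign kept]
  = -(161|199)    [2549 ≡ 161 mod 199]
  = -(199|161)    [QR: 161 ≡ 1 mod 4, sign kept]
  = -(38|161)    [199 ≡ 38 mod 161]
  = -(19|161)    [161 ≡ 1 mod 8 ⇒ (2|161) = +1]
  = -(161|19)    [QR: 161 ≡ 1 mod 4, sign kept]
  = -(9|19)    [161 ≡ 9 mod 19]
  = -(19|9)    [QR: 9 ≡ 1 mod 4, sign kept]
  = -(1|9)    [19 ≡ 1 mod 9]
  = -1    [(1|9) = 1]

-1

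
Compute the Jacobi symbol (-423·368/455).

By multiplicativity, (-423·368/455) = (-423/455)·(368/455).
First factor (-423/455):
(-423/455)
  = (32/455)    [-423 ≡ 32 mod 455]
  = (1/455)    [455 ≡ 7 mod 8 ⇒ (2/455)^5 = +1]
  = 1    [(1/455) = 1]
Second factor (368/455):
(368/455)
  = (23/455)    [455 ≡ 7 mod 8 ⇒ (2/455)^4 = +1]
  = -(455/23)    [QR: both ≡ 3 mod 4, sign flips]
  = -(18/23)    [455 ≡ 18 mod 23]
  = -(9/23)    [23 ≡ 7 mod 8 ⇒ (2/23) = +1]
  = -(23/9)    [QR: 9 ≡ 1 mod 4, sign kept]
  = -(5/9)    [23 ≡ 5 mod 9]
  = -(9/5)    [QR: 5 ≡ 1 mod 4, sign kept]
  = -(4/5)    [9 ≡ 4 mod 5]
  = -(1/5)    [5 ≡ 5 mod 8 ⇒ (2/5)^2 = +1]
  = -1    [(1/5) = 1]
Product: (1)·(-1) = -1.

-1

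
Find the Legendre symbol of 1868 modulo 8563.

(1868|8563)
  = (467|8563)    [8563 ≡ 3 mod 8 ⇒ (2|8563)^2 = +1]
  = -(8563|467)    [QR: both ≡ 3 mod 4, sign flips]
  = -(157|467)    [8563 ≡ 157 mod 467]
  = -(467|157)    [QR: 157 ≡ 1 mod 4, sign kept]
  = -(153|157)    [467 ≡ 153 mod 157]
  = -(157|153)    [QR: 153 ≡ 1 mod 4, sign kept]
  = -(4|153)    [157 ≡ 4 mod 153]
  = -(1|153)    [153 ≡ 1 mod 8 ⇒ (2|153)^2 = +1]
  = -1    [(1|153) = 1]

-1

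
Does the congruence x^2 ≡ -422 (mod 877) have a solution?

(-422/877)
  = (455/877)    [-422 ≡ 455 mod 877]
  = (877/455)    [QR: 877 ≡ 1 mod 4, sign kept]
  = (422/455)    [877 ≡ 422 mod 455]
  = (211/455)    [455 ≡ 7 mod 8 ⇒ (2/455) = +1]
  = -(455/211)    [QR: both ≡ 3 mod 4, sign flips]
  = -(33/211)    [455 ≡ 33 mod 211]
  = -(211/33)    [QR: 33 ≡ 1 mod 4, sign kept]
  = -(13/33)    [211 ≡ 13 mod 33]
  = -(33/13)    [QR: 13 ≡ 1 mod 4, sign kept]
  = -(7/13)    [33 ≡ 7 mod 13]
  = -(13/7)    [QR: 13 ≡ 1 mod 4, sign kept]
  = -(6/7)    [13 ≡ 6 mod 7]
  = -(3/7)    [7 ≡ 7 mod 8 ⇒ (2/7) = +1]
  = (7/3)    [QR: both ≡ 3 mod 4, sign flips]
  = (1/3)    [7 ≡ 1 mod 3]
  = 1    [(1/3) = 1]
The Legendre symbol is 1, so x^2 ≡ -422 (mod 877) has solution.

yes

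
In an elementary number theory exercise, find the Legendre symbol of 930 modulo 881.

(930 / 881)
  = (49 / 881)    [930 ≡ 49 mod 881]
  = (881 / 49)    [QR: 49 ≡ 1 mod 4, sign kept]
  = (48 / 49)    [881 ≡ 48 mod 49]
  = (3 / 49)    [49 ≡ 1 mod 8 ⇒ (2 / 49)^4 = +1]
  = (49 / 3)    [QR: 49 ≡ 1 mod 4, sign kept]
  = (1 / 3)    [49 ≡ 1 mod 3]
  = 1    [(1 / 3) = 1]

1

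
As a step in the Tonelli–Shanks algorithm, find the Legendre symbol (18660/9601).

Reduce the numerator: 18660 ≡ 9059 (mod 9601), so (18660/9601) = (9059/9601).
9601 ≡ 1 (mod 4), so quadratic reciprocity gives (9059/9601) = (9601/9059). Reduce: 9601 ≡ 542 (mod 9059). Now have (542/9059).
Factor out 2: 542 = 2·271. Since 9059 ≡ 3 (mod 8), (2/9059) = -1. Now have -(271/9059).
Both 271 ≡ 3 and 9059 ≡ 3 (mod 4), so reciprocity gives (271/9059) = -(9059/271). Reduce: 9059 ≡ 116 (mod 271). Now have (116/271).
Factor out 2: 116 = 2^2·29. Since 271 ≡ 7 (mod 8), (2/271) = +1, and (2/271)^2 = +1. Now have (29/271).
29 ≡ 1 (mod 4), so quadratic reciprocity gives (29/271) = (271/29). Reduce: 271 ≡ 10 (mod 29). Now have (10/29).
Factor out 2: 10 = 2·5. Since 29 ≡ 5 (mod 8), (2/29) = -1. Now have -(5/29).
5 ≡ 1 (mod 4), so quadratic reciprocity gives (5/29) = (29/5). Reduce: 29 ≡ 4 (mod 5). Now have -(4/5).
Factor out 2: 4 = 2^2. Since 5 ≡ 5 (mod 8), (2/5) = -1, and (2/5)^2 = +1. Now have -(1/5).
(1/5) = 1. Collecting the sign factors: -1.

-1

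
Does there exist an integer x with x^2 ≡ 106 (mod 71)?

no

Reduce the numerator: 106 ≡ 35 (mod 71), so (106/71) = (35/71).
Both 35 ≡ 3 and 71 ≡ 3 (mod 4), so reciprocity gives (35/71) = -(71/35). Reduce: 71 ≡ 1 (mod 35). Now have -(1/35).
(1/35) = 1. Collecting the sign factors: -1.
(106/71) = -1, and 71 is prime, so 106 is not a quadratic residue mod 71.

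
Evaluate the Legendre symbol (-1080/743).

Pull out -1: (-1080/743) = (-1/743)·(1080/743). Since 743 ≡ 3 (mod 4), (-1/743) = -1. Now have -(1080/743).
Reduce the numerator: 1080 ≡ 337 (mod 743), so (1080/743) = (337/743).
337 ≡ 1 (mod 4), so quadratic reciprocity gives (337/743) = (743/337). Reduce: 743 ≡ 69 (mod 337). Now have -(69/337).
69 ≡ 1 (mod 4), so quadratic reciprocity gives (69/337) = (337/69). Reduce: 337 ≡ 61 (mod 69). Now have -(61/69).
61 ≡ 1 (mod 4), so quadratic reciprocity gives (61/69) = (69/61). Reduce: 69 ≡ 8 (mod 61). Now have -(8/61).
Factor out 2: 8 = 2^3. Since 61 ≡ 5 (mod 8), (2/61) = -1, and (2/61)^3 = -1. Now have (1/61).
(1/61) = 1. Collecting the sign factors: 1.

1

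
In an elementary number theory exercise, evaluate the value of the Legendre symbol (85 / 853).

85 ≡ 1 (mod 4), so quadratic reciprocity gives (85 / 853) = (853 / 85). Reduce: 853 ≡ 3 (mod 85). Now have (3 / 85).
85 ≡ 1 (mod 4), so quadratic reciprocity gives (3 / 85) = (85 / 3). Reduce: 85 ≡ 1 (mod 3). Now have (1 / 3).
(1 / 3) = 1. Collecting the sign factors: 1.

1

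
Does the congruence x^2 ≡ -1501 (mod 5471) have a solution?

Pull out -1: (-1501/5471) = (-1/5471)·(1501/5471). Since 5471 ≡ 3 (mod 4), (-1/5471) = -1. Now have -(1501/5471).
1501 ≡ 1 (mod 4), so quadratic reciprocity gives (1501/5471) = (5471/1501). Reduce: 5471 ≡ 968 (mod 1501). Now have -(968/1501).
Factor out 2: 968 = 2^3·121. Since 1501 ≡ 5 (mod 8), (2/1501) = -1, and (2/1501)^3 = -1. Now have (121/1501).
121 ≡ 1 (mod 4), so quadratic reciprocity gives (121/1501) = (1501/121). Reduce: 1501 ≡ 49 (mod 121). Now have (49/121).
49 ≡ 1 (mod 4), so quadratic reciprocity gives (49/121) = (121/49). Reduce: 121 ≡ 23 (mod 49). Now have (23/49).
49 ≡ 1 (mod 4), so quadratic reciprocity gives (23/49) = (49/23). Reduce: 49 ≡ 3 (mod 23). Now have (3/23).
Both 3 ≡ 3 and 23 ≡ 3 (mod 4), so reciprocity gives (3/23) = -(23/3). Reduce: 23 ≡ 2 (mod 3). Now have -(2/3).
Factor out 2: 2 = 2. Since 3 ≡ 3 (mod 8), (2/3) = -1. Now have (1/3).
(1/3) = 1. Collecting the sign factors: 1.
(-1501/5471) = 1, and 5471 is prime, so -1501 is a quadratic residue mod 5471.

yes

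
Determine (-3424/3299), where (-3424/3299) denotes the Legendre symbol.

(-3424/3299)
  = (3174/3299)    [-3424 ≡ 3174 mod 3299]
  = -(1587/3299)    [3299 ≡ 3 mod 8 ⇒ (2/3299) = -1]
  = (3299/1587)    [QR: both ≡ 3 mod 4, sign flips]
  = (125/1587)    [3299 ≡ 125 mod 1587]
  = (1587/125)    [QR: 125 ≡ 1 mod 4, sign kept]
  = (87/125)    [1587 ≡ 87 mod 125]
  = (125/87)    [QR: 125 ≡ 1 mod 4, sign kept]
  = (38/87)    [125 ≡ 38 mod 87]
  = (19/87)    [87 ≡ 7 mod 8 ⇒ (2/87) = +1]
  = -(87/19)    [QR: both ≡ 3 mod 4, sign flips]
  = -(11/19)    [87 ≡ 11 mod 19]
  = (19/11)    [QR: both ≡ 3 mod 4, sign flips]
  = (8/11)    [19 ≡ 8 mod 11]
  = -(1/11)    [11 ≡ 3 mod 8 ⇒ (2/11)^3 = -1]
  = -1    [(1/11) = 1]

-1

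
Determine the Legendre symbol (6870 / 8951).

(6870 / 8951)
  = (3435 / 8951)    [8951 ≡ 7 mod 8 ⇒ (2 / 8951) = +1]
  = -(8951 / 3435)    [QR: both ≡ 3 mod 4, sign flips]
  = -(2081 / 3435)    [8951 ≡ 2081 mod 3435]
  = -(3435 / 2081)    [QR: 2081 ≡ 1 mod 4, sign kept]
  = -(1354 / 2081)    [3435 ≡ 1354 mod 2081]
  = -(677 / 2081)    [2081 ≡ 1 mod 8 ⇒ (2 / 2081) = +1]
  = -(2081 / 677)    [QR: 677 ≡ 1 mod 4, sign kept]
  = -(50 / 677)    [2081 ≡ 50 mod 677]
  = (25 / 677)    [677 ≡ 5 mod 8 ⇒ (2 / 677) = -1]
  = (677 / 25)    [QR: 25 ≡ 1 mod 4, sign kept]
  = (2 / 25)    [677 ≡ 2 mod 25]
  = (1 / 25)    [25 ≡ 1 mod 8 ⇒ (2 / 25) = +1]
  = 1    [(1 / 25) = 1]

1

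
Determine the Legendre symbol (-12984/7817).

(-12984/7817)
  = (2650/7817)    [-12984 ≡ 2650 mod 7817]
  = (1325/7817)    [7817 ≡ 1 mod 8 ⇒ (2/7817) = +1]
  = (7817/1325)    [QR: 1325 ≡ 1 mod 4, sign kept]
  = (1192/1325)    [7817 ≡ 1192 mod 1325]
  = -(149/1325)    [1325 ≡ 5 mod 8 ⇒ (2/1325)^3 = -1]
  = -(1325/149)    [QR: 149 ≡ 1 mod 4, sign kept]
  = -(133/149)    [1325 ≡ 133 mod 149]
  = -(149/133)    [QR: 133 ≡ 1 mod 4, sign kept]
  = -(16/133)    [149 ≡ 16 mod 133]
  = -(1/133)    [133 ≡ 5 mod 8 ⇒ (2/133)^4 = +1]
  = -1    [(1/133) = 1]

-1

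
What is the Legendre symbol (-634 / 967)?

-1

Pull out -1: (-634 / 967) = (-1 / 967)·(634 / 967). Since 967 ≡ 3 (mod 4), (-1 / 967) = -1. Now have -(634 / 967).
Factor out 2: 634 = 2·317. Since 967 ≡ 7 (mod 8), (2 / 967) = +1. Now have -(317 / 967).
317 ≡ 1 (mod 4), so quadratic reciprocity gives (317 / 967) = (967 / 317). Reduce: 967 ≡ 16 (mod 317). Now have -(16 / 317).
Factor out 2: 16 = 2^4. Since 317 ≡ 5 (mod 8), (2 / 317) = -1, and (2 / 317)^4 = +1. Now have -(1 / 317).
(1 / 317) = 1. Collecting the sign factors: -1.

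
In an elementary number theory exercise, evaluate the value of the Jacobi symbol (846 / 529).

1

(846 / 529)
  = (317 / 529)    [846 ≡ 317 mod 529]
  = (529 / 317)    [QR: 317 ≡ 1 mod 4, sign kept]
  = (212 / 317)    [529 ≡ 212 mod 317]
  = (53 / 317)    [317 ≡ 5 mod 8 ⇒ (2 / 317)^2 = +1]
  = (317 / 53)    [QR: 53 ≡ 1 mod 4, sign kept]
  = (52 / 53)    [317 ≡ 52 mod 53]
  = (13 / 53)    [53 ≡ 5 mod 8 ⇒ (2 / 53)^2 = +1]
  = (53 / 13)    [QR: 13 ≡ 1 mod 4, sign kept]
  = (1 / 13)    [53 ≡ 1 mod 13]
  = 1    [(1 / 13) = 1]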